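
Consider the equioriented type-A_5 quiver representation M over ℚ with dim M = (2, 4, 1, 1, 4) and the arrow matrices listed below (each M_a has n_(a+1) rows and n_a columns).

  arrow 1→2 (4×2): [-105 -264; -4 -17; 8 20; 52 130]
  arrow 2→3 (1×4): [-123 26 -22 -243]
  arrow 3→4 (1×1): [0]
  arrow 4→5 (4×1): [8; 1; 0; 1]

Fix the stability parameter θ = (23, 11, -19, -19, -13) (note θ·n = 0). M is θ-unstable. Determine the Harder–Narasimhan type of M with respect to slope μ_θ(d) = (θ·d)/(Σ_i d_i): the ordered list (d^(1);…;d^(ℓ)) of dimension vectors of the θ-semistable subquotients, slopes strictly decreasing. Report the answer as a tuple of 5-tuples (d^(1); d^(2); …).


Via rank(M_{q-1}∘⋯∘M_p): M ≅ I[1,2], I[1,3], I[2,2]^2, I[4,5], I[5,5]^3.
μ_θ-semistable layers: μ^(1)=17; μ^(2)=11; μ^(3)=5; μ^(4)=-13; μ^(5)=-19

((1, 1, 0, 0, 0); (0, 2, 0, 0, 0); (1, 1, 1, 0, 0); (0, 0, 0, 0, 4); (0, 0, 0, 1, 0))


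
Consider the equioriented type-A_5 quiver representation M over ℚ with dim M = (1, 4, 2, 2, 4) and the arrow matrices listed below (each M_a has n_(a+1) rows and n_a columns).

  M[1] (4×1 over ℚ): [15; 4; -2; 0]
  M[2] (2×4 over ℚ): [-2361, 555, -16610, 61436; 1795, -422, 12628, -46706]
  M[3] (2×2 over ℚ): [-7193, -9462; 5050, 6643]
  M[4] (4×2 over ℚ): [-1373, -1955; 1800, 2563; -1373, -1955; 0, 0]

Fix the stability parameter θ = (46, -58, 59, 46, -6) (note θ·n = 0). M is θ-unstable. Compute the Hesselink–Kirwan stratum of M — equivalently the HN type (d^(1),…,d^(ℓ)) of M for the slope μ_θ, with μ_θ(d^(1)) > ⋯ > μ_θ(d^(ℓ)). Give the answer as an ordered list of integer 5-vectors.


Barcode: M ≅ I[1,5], I[2,2]^2, I[2,5], I[5,5]^2. HN layers by μ_θ (3 steps, strictly decreasing):
  μ^(1)=33; μ^(2)=-6; μ^(3)=-58

((0, 0, 2, 2, 2); (1, 1, 0, 0, 2); (0, 3, 0, 0, 0))


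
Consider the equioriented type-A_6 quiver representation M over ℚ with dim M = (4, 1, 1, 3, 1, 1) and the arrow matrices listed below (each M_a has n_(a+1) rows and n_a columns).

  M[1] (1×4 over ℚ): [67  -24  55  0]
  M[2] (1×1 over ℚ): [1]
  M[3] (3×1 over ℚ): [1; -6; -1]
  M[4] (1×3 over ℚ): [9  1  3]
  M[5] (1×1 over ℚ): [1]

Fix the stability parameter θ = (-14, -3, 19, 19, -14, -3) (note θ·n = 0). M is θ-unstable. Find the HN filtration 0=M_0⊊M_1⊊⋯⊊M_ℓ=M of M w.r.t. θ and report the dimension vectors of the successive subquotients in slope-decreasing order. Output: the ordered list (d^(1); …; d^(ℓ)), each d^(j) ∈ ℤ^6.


Barcode: M ≅ I[1,1]^3, I[1,4], I[4,4], I[4,6]. HN layers by μ_θ (4 steps, strictly decreasing):
  μ^(1)=19; μ^(2)=2/3; μ^(3)=-3; μ^(4)=-14

((0, 0, 1, 2, 0, 0); (0, 0, 0, 1, 1, 1); (0, 1, 0, 0, 0, 0); (4, 0, 0, 0, 0, 0))


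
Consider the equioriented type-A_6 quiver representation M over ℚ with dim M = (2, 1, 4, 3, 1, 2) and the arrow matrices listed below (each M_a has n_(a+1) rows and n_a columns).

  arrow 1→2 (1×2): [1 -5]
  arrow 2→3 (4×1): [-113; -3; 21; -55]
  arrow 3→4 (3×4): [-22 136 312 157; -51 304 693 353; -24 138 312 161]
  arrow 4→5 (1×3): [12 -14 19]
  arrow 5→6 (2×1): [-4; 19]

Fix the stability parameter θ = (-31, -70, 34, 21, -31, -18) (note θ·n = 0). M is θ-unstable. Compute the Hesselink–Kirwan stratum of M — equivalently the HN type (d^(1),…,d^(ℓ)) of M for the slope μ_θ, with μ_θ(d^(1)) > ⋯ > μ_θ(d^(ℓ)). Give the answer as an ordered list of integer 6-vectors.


Barcode: M ≅ I[1,1], I[1,6], I[3,3], I[3,4]^2, I[6,6]. HN layers by μ_θ (6 steps, strictly decreasing):
  μ^(1)=34; μ^(2)=55/2; μ^(3)=3/2; μ^(4)=-18; μ^(5)=-31; μ^(6)=-101/2

((0, 0, 1, 0, 0, 0); (0, 0, 2, 2, 0, 0); (0, 0, 1, 1, 1, 1); (0, 0, 0, 0, 0, 1); (1, 0, 0, 0, 0, 0); (1, 1, 0, 0, 0, 0))


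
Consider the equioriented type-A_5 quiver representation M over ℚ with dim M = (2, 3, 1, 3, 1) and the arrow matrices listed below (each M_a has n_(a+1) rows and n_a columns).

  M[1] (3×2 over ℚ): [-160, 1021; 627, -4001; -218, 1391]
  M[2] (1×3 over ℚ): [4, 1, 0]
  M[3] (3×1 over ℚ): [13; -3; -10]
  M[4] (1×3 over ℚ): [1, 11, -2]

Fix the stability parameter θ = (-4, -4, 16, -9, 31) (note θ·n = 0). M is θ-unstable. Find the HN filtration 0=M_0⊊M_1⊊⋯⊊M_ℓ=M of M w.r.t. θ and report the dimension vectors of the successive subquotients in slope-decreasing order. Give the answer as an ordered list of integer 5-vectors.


Barcode: M ≅ I[1,2], I[1,4], I[2,2], I[4,4], I[4,5]. HN layers by μ_θ (4 steps, strictly decreasing):
  μ^(1)=31; μ^(2)=7/2; μ^(3)=-4; μ^(4)=-9

((0, 0, 0, 0, 1); (0, 0, 1, 1, 0); (2, 3, 0, 0, 0); (0, 0, 0, 2, 0))


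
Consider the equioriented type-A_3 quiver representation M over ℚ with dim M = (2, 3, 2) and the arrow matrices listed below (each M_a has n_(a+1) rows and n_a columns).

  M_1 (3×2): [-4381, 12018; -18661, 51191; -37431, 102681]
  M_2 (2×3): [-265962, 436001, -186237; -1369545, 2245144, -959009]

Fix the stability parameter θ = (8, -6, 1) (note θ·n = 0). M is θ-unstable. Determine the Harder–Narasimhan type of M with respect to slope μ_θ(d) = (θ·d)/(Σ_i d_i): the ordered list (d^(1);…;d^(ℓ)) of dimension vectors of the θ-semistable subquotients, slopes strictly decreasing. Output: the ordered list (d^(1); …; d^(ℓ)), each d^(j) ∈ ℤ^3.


Barcode: M ≅ I[1,2], I[1,3], I[2,3]. HN layers by μ_θ (2 steps, strictly decreasing):
  μ^(1)=1; μ^(2)=-6

((2, 2, 2); (0, 1, 0))


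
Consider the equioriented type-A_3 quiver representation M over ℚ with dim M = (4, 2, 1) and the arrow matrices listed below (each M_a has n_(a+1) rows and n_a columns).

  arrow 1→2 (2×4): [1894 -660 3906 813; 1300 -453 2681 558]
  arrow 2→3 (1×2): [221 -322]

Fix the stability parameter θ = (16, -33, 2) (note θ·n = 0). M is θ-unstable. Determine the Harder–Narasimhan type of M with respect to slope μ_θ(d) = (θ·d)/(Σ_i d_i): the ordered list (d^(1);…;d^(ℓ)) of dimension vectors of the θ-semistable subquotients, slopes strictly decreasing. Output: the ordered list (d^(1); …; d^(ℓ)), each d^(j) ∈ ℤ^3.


Barcode: M ≅ I[1,1]^2, I[1,2], I[1,3]. HN layers by μ_θ (3 steps, strictly decreasing):
  μ^(1)=16; μ^(2)=2; μ^(3)=-17/2

((2, 0, 0); (0, 0, 1); (2, 2, 0))


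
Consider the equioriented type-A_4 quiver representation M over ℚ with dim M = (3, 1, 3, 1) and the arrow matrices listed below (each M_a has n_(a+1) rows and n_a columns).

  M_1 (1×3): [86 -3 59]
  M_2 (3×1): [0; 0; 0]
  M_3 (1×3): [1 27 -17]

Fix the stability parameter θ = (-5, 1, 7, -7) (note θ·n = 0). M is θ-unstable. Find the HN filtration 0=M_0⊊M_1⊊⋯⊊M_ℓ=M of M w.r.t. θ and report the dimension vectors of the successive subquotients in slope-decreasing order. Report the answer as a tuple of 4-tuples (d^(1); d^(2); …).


Interval decomposition of M: I[1,1]^2, I[1,2], I[3,3]^2, I[3,4].
HN type (ℓ=4): μ^(1)=7; μ^(2)=1; μ^(3)=0; μ^(4)=-5

((0, 0, 2, 0); (0, 1, 0, 0); (0, 0, 1, 1); (3, 0, 0, 0))


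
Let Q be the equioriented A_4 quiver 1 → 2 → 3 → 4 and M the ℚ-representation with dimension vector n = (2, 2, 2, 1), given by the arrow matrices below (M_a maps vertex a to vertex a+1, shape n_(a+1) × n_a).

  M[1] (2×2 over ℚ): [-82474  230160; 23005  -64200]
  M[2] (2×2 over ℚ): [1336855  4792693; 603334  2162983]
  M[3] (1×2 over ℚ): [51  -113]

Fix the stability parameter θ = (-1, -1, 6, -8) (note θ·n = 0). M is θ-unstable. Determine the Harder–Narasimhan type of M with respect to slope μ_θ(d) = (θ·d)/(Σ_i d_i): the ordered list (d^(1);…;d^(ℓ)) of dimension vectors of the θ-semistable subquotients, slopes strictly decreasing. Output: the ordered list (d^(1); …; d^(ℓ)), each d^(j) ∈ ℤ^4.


Via rank(M_{q-1}∘⋯∘M_p): M ≅ I[1,1], I[1,4], I[2,3].
μ_θ-semistable layers: μ^(1)=6; μ^(2)=-1

((0, 0, 1, 0); (2, 2, 1, 1))


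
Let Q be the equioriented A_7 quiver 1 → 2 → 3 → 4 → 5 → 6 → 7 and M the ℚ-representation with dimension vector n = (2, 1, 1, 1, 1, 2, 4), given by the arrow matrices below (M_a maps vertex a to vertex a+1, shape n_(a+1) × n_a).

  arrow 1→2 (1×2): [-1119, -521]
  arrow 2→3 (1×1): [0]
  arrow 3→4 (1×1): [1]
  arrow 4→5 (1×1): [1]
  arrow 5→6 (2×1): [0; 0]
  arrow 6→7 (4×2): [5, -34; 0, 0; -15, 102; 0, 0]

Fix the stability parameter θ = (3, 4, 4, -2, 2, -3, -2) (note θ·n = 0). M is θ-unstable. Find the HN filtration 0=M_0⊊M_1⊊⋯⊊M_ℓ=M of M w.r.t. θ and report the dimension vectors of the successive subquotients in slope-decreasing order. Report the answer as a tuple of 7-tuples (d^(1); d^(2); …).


Via rank(M_{q-1}∘⋯∘M_p): M ≅ I[1,1], I[1,2], I[3,5], I[6,6], I[6,7], I[7,7]^3.
μ_θ-semistable layers: μ^(1)=4; μ^(2)=3; μ^(3)=2; μ^(4)=1; μ^(5)=-2; μ^(6)=-3

((0, 1, 0, 0, 0, 0, 0); (2, 0, 0, 0, 0, 0, 0); (0, 0, 0, 0, 1, 0, 0); (0, 0, 1, 1, 0, 0, 0); (0, 0, 0, 0, 0, 0, 4); (0, 0, 0, 0, 0, 2, 0))


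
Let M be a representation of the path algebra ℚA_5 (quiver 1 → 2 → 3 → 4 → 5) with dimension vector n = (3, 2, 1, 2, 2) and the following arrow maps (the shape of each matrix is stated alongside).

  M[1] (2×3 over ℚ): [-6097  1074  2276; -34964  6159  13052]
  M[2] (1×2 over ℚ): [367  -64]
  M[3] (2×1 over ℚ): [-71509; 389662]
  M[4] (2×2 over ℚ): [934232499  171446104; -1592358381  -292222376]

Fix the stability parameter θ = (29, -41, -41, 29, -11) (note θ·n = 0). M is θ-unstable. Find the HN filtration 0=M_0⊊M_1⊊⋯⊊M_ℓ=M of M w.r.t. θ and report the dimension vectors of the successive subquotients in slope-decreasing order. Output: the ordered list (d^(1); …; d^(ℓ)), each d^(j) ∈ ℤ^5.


Barcode: M ≅ I[1,1], I[1,2], I[1,5], I[4,4], I[5,5]. HN layers by μ_θ (5 steps, strictly decreasing):
  μ^(1)=29; μ^(2)=9; μ^(3)=-6; μ^(4)=-11; μ^(5)=-53/3

((1, 0, 0, 1, 0); (0, 0, 0, 1, 1); (1, 1, 0, 0, 0); (0, 0, 0, 0, 1); (1, 1, 1, 0, 0))


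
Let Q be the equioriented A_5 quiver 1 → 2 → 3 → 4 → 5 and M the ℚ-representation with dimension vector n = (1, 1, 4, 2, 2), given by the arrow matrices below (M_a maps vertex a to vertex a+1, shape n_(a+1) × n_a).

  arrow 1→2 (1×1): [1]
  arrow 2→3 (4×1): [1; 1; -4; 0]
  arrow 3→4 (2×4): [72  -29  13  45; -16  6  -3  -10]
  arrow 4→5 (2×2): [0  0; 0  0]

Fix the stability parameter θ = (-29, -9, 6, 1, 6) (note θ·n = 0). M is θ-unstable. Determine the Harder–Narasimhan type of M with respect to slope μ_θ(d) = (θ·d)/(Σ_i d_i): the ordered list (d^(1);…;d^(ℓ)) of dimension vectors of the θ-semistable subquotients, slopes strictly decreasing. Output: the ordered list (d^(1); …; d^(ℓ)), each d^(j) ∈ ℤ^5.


Via rank(M_{q-1}∘⋯∘M_p): M ≅ I[1,4], I[3,3]^2, I[3,4], I[5,5]^2.
μ_θ-semistable layers: μ^(1)=6; μ^(2)=7/2; μ^(3)=-9; μ^(4)=-29

((0, 0, 2, 0, 2); (0, 0, 2, 2, 0); (0, 1, 0, 0, 0); (1, 0, 0, 0, 0))


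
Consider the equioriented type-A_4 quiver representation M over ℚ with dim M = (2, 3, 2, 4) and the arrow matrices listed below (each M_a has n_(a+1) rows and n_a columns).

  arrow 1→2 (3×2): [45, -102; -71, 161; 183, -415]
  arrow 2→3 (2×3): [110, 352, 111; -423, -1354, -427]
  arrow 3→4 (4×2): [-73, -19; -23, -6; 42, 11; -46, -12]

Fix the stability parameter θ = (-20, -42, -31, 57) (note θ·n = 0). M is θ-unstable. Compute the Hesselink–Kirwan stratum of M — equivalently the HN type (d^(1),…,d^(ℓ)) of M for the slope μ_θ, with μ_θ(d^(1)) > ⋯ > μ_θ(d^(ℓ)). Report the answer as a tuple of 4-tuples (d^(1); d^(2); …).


Barcode: M ≅ I[1,4]^2, I[2,2], I[4,4]^2. HN layers by μ_θ (3 steps, strictly decreasing):
  μ^(1)=57; μ^(2)=-31; μ^(3)=-42

((0, 0, 0, 4); (2, 2, 2, 0); (0, 1, 0, 0))


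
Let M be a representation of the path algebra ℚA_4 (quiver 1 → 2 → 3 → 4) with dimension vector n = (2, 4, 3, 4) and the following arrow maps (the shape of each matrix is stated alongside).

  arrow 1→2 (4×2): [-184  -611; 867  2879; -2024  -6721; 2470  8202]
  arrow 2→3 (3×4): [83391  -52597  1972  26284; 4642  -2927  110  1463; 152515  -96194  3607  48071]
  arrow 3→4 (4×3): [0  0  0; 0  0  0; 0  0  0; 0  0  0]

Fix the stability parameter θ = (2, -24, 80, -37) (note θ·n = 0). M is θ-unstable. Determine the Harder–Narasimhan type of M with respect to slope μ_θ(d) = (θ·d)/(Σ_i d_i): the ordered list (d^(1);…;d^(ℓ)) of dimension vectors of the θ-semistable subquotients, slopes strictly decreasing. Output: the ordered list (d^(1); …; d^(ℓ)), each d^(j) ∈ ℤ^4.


Interval decomposition of M: I[1,3]^2, I[2,2], I[2,3], I[4,4]^4.
HN type (ℓ=4): μ^(1)=80; μ^(2)=-11; μ^(3)=-24; μ^(4)=-37

((0, 0, 3, 0); (2, 2, 0, 0); (0, 2, 0, 0); (0, 0, 0, 4))


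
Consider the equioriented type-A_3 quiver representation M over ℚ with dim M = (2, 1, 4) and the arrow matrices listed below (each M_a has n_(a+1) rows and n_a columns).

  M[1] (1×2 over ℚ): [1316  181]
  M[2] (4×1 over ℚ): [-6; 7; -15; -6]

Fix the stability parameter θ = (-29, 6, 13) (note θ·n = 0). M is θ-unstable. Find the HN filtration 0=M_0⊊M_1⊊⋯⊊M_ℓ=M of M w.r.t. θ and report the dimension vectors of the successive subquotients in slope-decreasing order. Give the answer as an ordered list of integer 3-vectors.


Barcode: M ≅ I[1,1], I[1,3], I[3,3]^3. HN layers by μ_θ (3 steps, strictly decreasing):
  μ^(1)=13; μ^(2)=6; μ^(3)=-29

((0, 0, 4); (0, 1, 0); (2, 0, 0))


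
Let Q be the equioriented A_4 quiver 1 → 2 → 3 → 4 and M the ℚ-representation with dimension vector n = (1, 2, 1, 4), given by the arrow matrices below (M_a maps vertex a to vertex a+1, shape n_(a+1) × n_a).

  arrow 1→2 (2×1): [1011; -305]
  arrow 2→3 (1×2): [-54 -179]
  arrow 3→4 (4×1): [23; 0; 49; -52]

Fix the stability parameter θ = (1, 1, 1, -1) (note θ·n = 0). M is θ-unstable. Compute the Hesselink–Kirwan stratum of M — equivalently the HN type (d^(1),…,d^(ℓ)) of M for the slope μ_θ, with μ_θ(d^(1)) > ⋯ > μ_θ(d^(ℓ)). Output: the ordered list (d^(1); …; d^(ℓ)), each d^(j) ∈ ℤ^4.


Interval decomposition of M: I[1,4], I[2,2], I[4,4]^3.
HN type (ℓ=3): μ^(1)=1; μ^(2)=1/2; μ^(3)=-1

((0, 1, 0, 0); (1, 1, 1, 1); (0, 0, 0, 3))


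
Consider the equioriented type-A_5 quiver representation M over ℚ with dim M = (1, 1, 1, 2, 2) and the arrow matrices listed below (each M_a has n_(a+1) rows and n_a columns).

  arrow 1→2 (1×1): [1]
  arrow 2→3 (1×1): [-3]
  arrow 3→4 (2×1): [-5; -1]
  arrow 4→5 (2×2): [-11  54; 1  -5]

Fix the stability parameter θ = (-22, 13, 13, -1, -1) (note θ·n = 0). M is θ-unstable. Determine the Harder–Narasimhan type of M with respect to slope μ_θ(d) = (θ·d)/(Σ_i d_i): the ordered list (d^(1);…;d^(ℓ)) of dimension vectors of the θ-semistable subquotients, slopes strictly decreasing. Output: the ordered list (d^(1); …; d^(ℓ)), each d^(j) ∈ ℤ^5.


Barcode: M ≅ I[1,5], I[4,5]. HN layers by μ_θ (3 steps, strictly decreasing):
  μ^(1)=6; μ^(2)=-1; μ^(3)=-22

((0, 1, 1, 1, 1); (0, 0, 0, 1, 1); (1, 0, 0, 0, 0))


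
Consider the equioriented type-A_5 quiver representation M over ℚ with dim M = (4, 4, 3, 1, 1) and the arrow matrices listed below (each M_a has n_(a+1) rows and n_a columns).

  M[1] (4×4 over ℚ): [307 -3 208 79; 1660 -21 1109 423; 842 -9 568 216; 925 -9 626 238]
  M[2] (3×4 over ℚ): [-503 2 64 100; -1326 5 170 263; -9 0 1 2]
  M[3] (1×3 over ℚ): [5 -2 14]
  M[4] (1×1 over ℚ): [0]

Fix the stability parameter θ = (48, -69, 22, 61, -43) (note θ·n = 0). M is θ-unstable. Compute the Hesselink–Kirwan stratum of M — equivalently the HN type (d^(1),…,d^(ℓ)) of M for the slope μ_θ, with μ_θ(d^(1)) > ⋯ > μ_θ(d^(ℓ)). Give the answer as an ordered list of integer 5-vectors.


Via rank(M_{q-1}∘⋯∘M_p): M ≅ I[1,2], I[1,3]^2, I[1,4], I[5,5].
μ_θ-semistable layers: μ^(1)=61; μ^(2)=22; μ^(3)=-21/2; μ^(4)=-43

((0, 0, 0, 1, 0); (0, 0, 3, 0, 0); (4, 4, 0, 0, 0); (0, 0, 0, 0, 1))


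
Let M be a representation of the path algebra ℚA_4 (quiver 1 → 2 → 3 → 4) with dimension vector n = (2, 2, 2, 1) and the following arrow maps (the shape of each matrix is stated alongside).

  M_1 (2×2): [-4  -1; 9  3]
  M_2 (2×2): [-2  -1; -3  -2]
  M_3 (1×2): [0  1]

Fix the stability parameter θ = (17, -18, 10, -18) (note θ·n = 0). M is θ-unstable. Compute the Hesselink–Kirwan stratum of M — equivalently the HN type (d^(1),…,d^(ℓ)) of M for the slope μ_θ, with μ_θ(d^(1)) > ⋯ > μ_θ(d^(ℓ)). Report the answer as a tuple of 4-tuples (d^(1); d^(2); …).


Via rank(M_{q-1}∘⋯∘M_p): M ≅ I[1,3], I[1,4].
μ_θ-semistable layers: μ^(1)=10; μ^(2)=-1/2; μ^(3)=-9/4

((0, 0, 1, 0); (1, 1, 0, 0); (1, 1, 1, 1))


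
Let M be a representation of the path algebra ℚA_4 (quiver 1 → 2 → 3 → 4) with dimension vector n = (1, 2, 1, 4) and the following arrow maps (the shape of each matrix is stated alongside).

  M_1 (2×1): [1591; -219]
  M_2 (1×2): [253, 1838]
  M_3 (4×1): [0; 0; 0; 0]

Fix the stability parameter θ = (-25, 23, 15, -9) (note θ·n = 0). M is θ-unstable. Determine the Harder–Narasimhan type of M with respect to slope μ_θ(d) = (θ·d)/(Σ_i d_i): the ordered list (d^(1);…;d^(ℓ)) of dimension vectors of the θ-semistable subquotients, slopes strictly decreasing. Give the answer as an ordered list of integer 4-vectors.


Barcode: M ≅ I[1,3], I[2,2], I[4,4]^4. HN layers by μ_θ (4 steps, strictly decreasing):
  μ^(1)=23; μ^(2)=19; μ^(3)=-9; μ^(4)=-25

((0, 1, 0, 0); (0, 1, 1, 0); (0, 0, 0, 4); (1, 0, 0, 0))


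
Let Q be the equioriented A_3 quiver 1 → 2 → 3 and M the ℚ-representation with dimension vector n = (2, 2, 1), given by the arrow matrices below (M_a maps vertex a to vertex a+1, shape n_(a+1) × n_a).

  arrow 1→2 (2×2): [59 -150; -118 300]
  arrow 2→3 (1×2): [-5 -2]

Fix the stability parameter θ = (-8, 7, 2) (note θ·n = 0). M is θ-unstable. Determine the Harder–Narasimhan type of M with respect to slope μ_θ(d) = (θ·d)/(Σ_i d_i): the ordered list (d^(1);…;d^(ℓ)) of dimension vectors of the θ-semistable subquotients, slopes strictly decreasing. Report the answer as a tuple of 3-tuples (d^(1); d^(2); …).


Via rank(M_{q-1}∘⋯∘M_p): M ≅ I[1,1], I[1,3], I[2,2].
μ_θ-semistable layers: μ^(1)=7; μ^(2)=9/2; μ^(3)=-8

((0, 1, 0); (0, 1, 1); (2, 0, 0))


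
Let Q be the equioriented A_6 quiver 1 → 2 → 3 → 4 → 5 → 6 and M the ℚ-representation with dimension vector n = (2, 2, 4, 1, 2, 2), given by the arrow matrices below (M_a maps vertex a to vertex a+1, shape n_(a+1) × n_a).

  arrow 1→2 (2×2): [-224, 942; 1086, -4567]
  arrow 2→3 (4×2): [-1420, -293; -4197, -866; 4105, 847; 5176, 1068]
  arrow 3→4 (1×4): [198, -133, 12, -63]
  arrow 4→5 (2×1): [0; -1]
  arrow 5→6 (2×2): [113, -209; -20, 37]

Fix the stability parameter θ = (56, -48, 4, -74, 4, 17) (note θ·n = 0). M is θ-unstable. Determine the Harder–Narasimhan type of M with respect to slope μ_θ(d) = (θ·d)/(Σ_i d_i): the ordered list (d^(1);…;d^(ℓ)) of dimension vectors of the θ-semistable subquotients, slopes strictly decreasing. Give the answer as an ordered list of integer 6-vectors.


Via rank(M_{q-1}∘⋯∘M_p): M ≅ I[1,3], I[1,6], I[3,3]^2, I[5,6].
μ_θ-semistable layers: μ^(1)=17; μ^(2)=4; μ^(3)=-31/2

((0, 0, 0, 0, 0, 2); (1, 1, 3, 0, 2, 0); (1, 1, 1, 1, 0, 0))


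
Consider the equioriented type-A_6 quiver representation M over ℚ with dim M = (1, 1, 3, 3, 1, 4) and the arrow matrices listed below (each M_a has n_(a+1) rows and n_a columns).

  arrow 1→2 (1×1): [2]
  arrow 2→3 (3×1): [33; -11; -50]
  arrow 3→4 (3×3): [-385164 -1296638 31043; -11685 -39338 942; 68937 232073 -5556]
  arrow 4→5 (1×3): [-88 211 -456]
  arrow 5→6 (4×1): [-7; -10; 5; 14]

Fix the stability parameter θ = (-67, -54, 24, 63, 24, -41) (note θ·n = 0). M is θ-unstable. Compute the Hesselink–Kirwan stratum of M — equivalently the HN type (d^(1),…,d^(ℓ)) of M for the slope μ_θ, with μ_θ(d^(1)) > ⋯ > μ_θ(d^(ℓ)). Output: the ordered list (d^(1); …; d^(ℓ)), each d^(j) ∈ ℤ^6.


Interval decomposition of M: I[1,6], I[3,4]^2, I[6,6]^3.
HN type (ℓ=6): μ^(1)=63; μ^(2)=24; μ^(3)=35/2; μ^(4)=-41; μ^(5)=-54; μ^(6)=-67

((0, 0, 0, 2, 0, 0); (0, 0, 2, 0, 0, 0); (0, 0, 1, 1, 1, 1); (0, 0, 0, 0, 0, 3); (0, 1, 0, 0, 0, 0); (1, 0, 0, 0, 0, 0))


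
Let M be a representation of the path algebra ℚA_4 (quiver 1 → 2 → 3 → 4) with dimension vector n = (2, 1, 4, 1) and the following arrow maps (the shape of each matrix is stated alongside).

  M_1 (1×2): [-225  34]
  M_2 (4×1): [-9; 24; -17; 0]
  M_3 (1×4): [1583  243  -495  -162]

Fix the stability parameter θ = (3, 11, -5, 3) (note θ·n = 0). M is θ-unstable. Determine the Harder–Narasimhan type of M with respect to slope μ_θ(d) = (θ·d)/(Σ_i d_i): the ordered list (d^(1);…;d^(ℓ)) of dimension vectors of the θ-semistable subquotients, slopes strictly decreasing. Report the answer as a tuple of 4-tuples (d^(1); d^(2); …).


Interval decomposition of M: I[1,1], I[1,3], I[3,3]^2, I[3,4].
HN type (ℓ=2): μ^(1)=3; μ^(2)=-5

((2, 1, 1, 1); (0, 0, 3, 0))


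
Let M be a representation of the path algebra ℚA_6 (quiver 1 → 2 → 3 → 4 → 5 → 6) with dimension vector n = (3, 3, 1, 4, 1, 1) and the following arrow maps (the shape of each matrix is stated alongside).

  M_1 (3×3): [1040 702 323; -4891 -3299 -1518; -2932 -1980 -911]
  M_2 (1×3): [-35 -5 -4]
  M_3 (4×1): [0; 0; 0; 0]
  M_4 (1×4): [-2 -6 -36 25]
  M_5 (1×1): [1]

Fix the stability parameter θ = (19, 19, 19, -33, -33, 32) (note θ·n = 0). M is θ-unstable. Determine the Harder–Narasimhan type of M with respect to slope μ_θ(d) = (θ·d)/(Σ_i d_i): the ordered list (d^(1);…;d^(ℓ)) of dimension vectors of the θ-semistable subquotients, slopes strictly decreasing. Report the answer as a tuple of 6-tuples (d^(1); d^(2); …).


Barcode: M ≅ I[1,2]^2, I[1,3], I[4,4]^3, I[4,6]. HN layers by μ_θ (3 steps, strictly decreasing):
  μ^(1)=32; μ^(2)=19; μ^(3)=-33

((0, 0, 0, 0, 0, 1); (3, 3, 1, 0, 0, 0); (0, 0, 0, 4, 1, 0))


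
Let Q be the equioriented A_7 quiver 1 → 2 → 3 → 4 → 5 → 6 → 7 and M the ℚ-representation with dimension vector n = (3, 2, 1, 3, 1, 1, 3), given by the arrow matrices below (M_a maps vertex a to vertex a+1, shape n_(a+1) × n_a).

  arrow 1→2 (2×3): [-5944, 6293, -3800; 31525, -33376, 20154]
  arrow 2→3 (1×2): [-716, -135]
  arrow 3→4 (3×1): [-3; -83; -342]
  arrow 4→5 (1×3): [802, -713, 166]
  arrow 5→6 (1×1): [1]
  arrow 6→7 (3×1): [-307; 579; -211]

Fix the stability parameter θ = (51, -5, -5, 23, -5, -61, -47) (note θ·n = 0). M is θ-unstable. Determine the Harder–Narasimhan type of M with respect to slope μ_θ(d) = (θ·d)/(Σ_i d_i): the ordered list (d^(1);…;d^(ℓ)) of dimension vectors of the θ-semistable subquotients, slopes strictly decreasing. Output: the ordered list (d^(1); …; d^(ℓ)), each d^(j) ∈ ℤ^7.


Interval decomposition of M: I[1,1], I[1,2], I[1,7], I[4,4]^2, I[7,7]^2.
HN type (ℓ=4): μ^(1)=51; μ^(2)=23; μ^(3)=-7; μ^(4)=-47

((1, 0, 0, 0, 0, 0, 0); (1, 1, 0, 2, 0, 0, 0); (1, 1, 1, 1, 1, 1, 1); (0, 0, 0, 0, 0, 0, 2))


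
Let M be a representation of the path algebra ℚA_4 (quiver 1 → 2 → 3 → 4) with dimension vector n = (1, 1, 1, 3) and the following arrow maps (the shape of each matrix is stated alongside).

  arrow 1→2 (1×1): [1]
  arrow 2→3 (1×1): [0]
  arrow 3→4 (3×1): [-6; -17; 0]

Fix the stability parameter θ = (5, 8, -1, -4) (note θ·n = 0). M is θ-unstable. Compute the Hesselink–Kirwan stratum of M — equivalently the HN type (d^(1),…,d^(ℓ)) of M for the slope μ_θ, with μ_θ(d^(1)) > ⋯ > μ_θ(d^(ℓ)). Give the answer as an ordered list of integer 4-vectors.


Barcode: M ≅ I[1,2], I[3,4], I[4,4]^2. HN layers by μ_θ (4 steps, strictly decreasing):
  μ^(1)=8; μ^(2)=5; μ^(3)=-5/2; μ^(4)=-4

((0, 1, 0, 0); (1, 0, 0, 0); (0, 0, 1, 1); (0, 0, 0, 2))


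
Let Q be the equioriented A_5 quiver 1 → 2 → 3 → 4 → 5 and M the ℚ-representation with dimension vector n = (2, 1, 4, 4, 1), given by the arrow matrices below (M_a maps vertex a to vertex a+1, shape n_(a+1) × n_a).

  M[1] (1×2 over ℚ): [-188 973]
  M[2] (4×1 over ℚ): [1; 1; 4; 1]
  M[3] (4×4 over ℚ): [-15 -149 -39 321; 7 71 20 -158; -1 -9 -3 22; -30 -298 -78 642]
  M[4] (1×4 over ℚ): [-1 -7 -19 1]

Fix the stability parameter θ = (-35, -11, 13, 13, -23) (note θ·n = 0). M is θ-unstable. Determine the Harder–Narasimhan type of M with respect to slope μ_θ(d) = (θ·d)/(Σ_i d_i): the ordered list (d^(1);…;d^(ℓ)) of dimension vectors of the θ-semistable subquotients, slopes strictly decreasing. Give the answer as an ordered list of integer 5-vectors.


Interval decomposition of M: I[1,1], I[1,5], I[3,3], I[3,4]^2, I[4,4].
HN type (ℓ=4): μ^(1)=13; μ^(2)=1; μ^(3)=-11; μ^(4)=-35

((0, 0, 3, 3, 0); (0, 0, 1, 1, 1); (0, 1, 0, 0, 0); (2, 0, 0, 0, 0))


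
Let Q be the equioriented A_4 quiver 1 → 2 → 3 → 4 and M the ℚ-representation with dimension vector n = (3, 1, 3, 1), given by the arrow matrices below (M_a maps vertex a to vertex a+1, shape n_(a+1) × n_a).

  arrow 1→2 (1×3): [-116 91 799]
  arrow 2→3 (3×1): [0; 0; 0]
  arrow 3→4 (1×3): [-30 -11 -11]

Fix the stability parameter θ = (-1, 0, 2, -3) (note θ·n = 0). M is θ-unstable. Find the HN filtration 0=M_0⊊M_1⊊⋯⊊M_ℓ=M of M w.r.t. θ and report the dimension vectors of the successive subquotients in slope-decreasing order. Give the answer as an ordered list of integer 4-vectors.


Via rank(M_{q-1}∘⋯∘M_p): M ≅ I[1,1]^2, I[1,2], I[3,3]^2, I[3,4].
μ_θ-semistable layers: μ^(1)=2; μ^(2)=0; μ^(3)=-1/2; μ^(4)=-1

((0, 0, 2, 0); (0, 1, 0, 0); (0, 0, 1, 1); (3, 0, 0, 0))


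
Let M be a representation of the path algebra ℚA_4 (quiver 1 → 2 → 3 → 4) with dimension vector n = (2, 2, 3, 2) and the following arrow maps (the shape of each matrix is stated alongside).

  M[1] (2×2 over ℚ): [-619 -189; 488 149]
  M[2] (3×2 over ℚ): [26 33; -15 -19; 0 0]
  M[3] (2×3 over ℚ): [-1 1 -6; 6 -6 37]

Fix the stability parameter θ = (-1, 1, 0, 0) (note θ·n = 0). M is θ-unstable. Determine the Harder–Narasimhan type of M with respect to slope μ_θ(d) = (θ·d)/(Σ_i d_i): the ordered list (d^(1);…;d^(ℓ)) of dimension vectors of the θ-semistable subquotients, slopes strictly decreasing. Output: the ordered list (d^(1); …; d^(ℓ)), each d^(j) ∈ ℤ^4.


Interval decomposition of M: I[1,3], I[1,4], I[3,4].
HN type (ℓ=4): μ^(1)=1/2; μ^(2)=1/3; μ^(3)=0; μ^(4)=-1

((0, 1, 1, 0); (0, 1, 1, 1); (0, 0, 1, 1); (2, 0, 0, 0))


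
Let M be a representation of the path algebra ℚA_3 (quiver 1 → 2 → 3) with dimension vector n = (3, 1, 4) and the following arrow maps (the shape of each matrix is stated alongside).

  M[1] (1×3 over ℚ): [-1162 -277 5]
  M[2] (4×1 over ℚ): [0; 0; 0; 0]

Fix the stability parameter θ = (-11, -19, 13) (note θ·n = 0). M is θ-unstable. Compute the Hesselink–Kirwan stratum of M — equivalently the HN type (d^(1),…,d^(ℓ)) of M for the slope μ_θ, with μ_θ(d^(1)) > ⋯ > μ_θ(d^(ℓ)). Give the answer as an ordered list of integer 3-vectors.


Barcode: M ≅ I[1,1]^2, I[1,2], I[3,3]^4. HN layers by μ_θ (3 steps, strictly decreasing):
  μ^(1)=13; μ^(2)=-11; μ^(3)=-15

((0, 0, 4); (2, 0, 0); (1, 1, 0))


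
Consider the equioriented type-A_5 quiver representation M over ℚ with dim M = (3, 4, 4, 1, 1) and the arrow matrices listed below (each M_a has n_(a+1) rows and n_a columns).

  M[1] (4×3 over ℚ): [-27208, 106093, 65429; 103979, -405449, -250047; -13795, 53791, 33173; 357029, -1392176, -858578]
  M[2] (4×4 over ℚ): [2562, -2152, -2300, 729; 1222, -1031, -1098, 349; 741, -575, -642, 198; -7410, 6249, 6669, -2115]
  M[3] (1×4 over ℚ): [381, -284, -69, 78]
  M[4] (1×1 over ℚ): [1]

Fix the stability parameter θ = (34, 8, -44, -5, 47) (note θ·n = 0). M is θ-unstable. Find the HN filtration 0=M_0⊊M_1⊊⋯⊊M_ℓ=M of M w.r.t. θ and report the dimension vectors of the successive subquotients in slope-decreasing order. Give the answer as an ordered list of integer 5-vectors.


Barcode: M ≅ I[1,1], I[1,3]^2, I[2,3], I[2,5]. HN layers by μ_θ (5 steps, strictly decreasing):
  μ^(1)=47; μ^(2)=34; μ^(3)=-2/3; μ^(4)=-5; μ^(5)=-18

((0, 0, 0, 0, 1); (1, 0, 0, 0, 0); (2, 2, 2, 0, 0); (0, 0, 0, 1, 0); (0, 2, 2, 0, 0))


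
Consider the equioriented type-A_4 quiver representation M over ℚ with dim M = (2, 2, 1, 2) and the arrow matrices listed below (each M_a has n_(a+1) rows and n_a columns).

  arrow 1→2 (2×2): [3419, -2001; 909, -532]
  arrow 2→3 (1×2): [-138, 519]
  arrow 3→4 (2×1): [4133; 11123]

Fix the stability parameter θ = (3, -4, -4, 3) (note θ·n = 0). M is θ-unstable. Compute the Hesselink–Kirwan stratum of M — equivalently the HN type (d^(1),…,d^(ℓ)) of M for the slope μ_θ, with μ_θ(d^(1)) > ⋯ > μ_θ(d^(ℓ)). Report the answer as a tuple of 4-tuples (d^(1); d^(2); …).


Barcode: M ≅ I[1,2], I[1,4], I[4,4]. HN layers by μ_θ (3 steps, strictly decreasing):
  μ^(1)=3; μ^(2)=-1/2; μ^(3)=-5/3

((0, 0, 0, 2); (1, 1, 0, 0); (1, 1, 1, 0))


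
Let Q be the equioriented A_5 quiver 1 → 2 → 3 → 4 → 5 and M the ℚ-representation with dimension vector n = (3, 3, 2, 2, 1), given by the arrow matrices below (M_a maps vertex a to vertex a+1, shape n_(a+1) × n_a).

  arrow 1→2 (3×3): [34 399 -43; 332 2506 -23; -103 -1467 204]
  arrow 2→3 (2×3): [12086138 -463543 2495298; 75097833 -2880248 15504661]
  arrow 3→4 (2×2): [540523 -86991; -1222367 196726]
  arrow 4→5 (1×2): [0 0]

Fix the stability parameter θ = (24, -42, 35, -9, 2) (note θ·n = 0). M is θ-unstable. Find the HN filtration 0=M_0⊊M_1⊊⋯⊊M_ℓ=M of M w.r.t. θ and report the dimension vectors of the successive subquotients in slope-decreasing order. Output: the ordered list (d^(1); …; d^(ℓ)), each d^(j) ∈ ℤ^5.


Barcode: M ≅ I[1,2], I[1,4]^2, I[5,5]. HN layers by μ_θ (3 steps, strictly decreasing):
  μ^(1)=13; μ^(2)=2; μ^(3)=-9

((0, 0, 2, 2, 0); (0, 0, 0, 0, 1); (3, 3, 0, 0, 0))


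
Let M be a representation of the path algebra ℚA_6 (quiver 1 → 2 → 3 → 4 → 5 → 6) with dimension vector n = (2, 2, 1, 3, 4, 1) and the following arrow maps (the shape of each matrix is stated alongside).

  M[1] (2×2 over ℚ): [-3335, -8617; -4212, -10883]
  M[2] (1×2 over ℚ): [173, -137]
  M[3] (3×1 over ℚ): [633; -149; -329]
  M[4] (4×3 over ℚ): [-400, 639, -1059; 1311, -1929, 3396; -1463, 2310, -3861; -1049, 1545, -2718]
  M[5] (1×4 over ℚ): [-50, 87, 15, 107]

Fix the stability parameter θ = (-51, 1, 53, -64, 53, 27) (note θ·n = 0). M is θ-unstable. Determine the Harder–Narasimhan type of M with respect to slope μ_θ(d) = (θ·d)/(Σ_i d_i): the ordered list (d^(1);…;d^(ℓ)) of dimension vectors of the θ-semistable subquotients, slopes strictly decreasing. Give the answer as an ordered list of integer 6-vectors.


Via rank(M_{q-1}∘⋯∘M_p): M ≅ I[1,2], I[1,4], I[4,5], I[4,6], I[5,5]^2.
μ_θ-semistable layers: μ^(1)=53; μ^(2)=40; μ^(3)=1; μ^(4)=-10/3; μ^(5)=-51; μ^(6)=-64

((0, 0, 0, 0, 3, 0); (0, 0, 0, 0, 1, 1); (0, 1, 0, 0, 0, 0); (0, 1, 1, 1, 0, 0); (2, 0, 0, 0, 0, 0); (0, 0, 0, 2, 0, 0))


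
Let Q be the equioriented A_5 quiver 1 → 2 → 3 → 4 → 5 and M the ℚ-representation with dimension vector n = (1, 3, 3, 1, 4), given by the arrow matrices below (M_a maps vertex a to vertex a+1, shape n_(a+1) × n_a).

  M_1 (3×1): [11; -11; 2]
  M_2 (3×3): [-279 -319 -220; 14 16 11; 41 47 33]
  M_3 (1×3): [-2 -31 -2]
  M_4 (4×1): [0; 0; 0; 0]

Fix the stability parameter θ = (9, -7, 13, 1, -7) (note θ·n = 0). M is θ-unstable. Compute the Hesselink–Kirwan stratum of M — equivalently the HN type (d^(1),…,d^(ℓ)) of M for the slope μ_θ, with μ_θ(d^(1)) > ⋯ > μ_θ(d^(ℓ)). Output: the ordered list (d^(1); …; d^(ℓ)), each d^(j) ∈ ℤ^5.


Barcode: M ≅ I[1,2], I[2,3], I[2,4], I[3,3], I[5,5]^4. HN layers by μ_θ (4 steps, strictly decreasing):
  μ^(1)=13; μ^(2)=7; μ^(3)=1; μ^(4)=-7

((0, 0, 2, 0, 0); (0, 0, 1, 1, 0); (1, 1, 0, 0, 0); (0, 2, 0, 0, 4))


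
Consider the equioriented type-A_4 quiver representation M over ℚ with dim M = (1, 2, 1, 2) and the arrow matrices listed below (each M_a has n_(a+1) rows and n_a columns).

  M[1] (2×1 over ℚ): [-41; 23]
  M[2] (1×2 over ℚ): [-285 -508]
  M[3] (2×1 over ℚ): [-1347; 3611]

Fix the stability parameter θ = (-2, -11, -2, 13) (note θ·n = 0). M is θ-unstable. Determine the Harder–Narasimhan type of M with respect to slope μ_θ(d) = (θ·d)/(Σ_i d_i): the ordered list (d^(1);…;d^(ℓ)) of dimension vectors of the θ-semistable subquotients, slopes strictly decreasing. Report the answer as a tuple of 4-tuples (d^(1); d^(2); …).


Via rank(M_{q-1}∘⋯∘M_p): M ≅ I[1,4], I[2,2], I[4,4].
μ_θ-semistable layers: μ^(1)=13; μ^(2)=-2; μ^(3)=-13/2; μ^(4)=-11

((0, 0, 0, 2); (0, 0, 1, 0); (1, 1, 0, 0); (0, 1, 0, 0))


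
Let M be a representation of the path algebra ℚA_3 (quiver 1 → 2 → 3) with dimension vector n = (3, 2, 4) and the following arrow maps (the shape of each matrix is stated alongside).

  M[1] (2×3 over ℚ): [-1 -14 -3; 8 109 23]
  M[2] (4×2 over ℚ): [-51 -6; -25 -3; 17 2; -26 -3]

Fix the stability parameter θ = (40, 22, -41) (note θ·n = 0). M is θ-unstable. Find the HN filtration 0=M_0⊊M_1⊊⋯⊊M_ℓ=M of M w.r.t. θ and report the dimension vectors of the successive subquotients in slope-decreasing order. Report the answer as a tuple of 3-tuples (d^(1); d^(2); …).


Interval decomposition of M: I[1,1], I[1,3]^2, I[3,3]^2.
HN type (ℓ=3): μ^(1)=40; μ^(2)=7; μ^(3)=-41

((1, 0, 0); (2, 2, 2); (0, 0, 2))


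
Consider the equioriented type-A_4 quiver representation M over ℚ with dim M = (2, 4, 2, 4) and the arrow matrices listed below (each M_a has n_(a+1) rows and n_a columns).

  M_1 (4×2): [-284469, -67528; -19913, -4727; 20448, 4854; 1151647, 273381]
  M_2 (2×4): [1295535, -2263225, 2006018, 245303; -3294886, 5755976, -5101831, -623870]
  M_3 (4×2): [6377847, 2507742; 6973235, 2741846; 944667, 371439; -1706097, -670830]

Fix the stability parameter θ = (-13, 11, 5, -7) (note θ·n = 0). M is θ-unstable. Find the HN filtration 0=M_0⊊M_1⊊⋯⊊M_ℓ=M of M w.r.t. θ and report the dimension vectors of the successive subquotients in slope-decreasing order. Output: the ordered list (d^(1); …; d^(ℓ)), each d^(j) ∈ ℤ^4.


Interval decomposition of M: I[1,2], I[1,4], I[2,2], I[2,4], I[4,4]^2.
HN type (ℓ=4): μ^(1)=11; μ^(2)=3; μ^(3)=-7; μ^(4)=-13

((0, 2, 0, 0); (0, 2, 2, 2); (0, 0, 0, 2); (2, 0, 0, 0))


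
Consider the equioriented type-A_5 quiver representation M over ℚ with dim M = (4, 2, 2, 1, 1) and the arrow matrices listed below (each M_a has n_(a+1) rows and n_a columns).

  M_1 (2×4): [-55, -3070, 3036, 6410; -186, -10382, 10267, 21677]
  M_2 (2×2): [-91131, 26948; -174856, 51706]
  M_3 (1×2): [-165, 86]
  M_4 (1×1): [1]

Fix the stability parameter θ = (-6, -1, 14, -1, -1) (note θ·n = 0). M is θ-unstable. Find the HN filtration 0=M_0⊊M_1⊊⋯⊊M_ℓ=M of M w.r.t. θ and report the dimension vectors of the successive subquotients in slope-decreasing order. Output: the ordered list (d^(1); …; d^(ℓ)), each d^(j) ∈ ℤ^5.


Barcode: M ≅ I[1,1]^2, I[1,3], I[1,5]. HN layers by μ_θ (4 steps, strictly decreasing):
  μ^(1)=14; μ^(2)=4; μ^(3)=-1; μ^(4)=-6

((0, 0, 1, 0, 0); (0, 0, 1, 1, 1); (0, 2, 0, 0, 0); (4, 0, 0, 0, 0))


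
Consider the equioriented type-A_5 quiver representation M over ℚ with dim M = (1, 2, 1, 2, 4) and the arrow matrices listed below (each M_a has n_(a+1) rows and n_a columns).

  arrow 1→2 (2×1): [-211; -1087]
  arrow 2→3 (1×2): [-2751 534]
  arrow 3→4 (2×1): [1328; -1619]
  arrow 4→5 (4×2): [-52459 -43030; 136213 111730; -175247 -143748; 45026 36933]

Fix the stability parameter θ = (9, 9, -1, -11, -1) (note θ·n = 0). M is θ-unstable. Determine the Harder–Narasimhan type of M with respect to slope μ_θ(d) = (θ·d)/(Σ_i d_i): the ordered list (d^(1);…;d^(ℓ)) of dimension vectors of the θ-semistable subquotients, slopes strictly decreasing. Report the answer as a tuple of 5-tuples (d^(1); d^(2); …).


Barcode: M ≅ I[1,5], I[2,2], I[4,5], I[5,5]^2. HN layers by μ_θ (4 steps, strictly decreasing):
  μ^(1)=9; μ^(2)=1; μ^(3)=-1; μ^(4)=-11

((0, 1, 0, 0, 0); (1, 1, 1, 1, 1); (0, 0, 0, 0, 3); (0, 0, 0, 1, 0))


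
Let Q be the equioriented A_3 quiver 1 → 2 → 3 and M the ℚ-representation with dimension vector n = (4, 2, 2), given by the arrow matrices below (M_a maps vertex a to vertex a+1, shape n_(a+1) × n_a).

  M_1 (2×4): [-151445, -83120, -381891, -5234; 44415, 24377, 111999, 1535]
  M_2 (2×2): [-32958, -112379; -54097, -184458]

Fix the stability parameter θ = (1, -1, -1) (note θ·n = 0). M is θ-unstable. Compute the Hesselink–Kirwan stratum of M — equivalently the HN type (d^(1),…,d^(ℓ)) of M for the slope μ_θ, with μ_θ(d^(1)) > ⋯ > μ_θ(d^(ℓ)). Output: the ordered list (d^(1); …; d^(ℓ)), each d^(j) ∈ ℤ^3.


Via rank(M_{q-1}∘⋯∘M_p): M ≅ I[1,1]^2, I[1,3]^2.
μ_θ-semistable layers: μ^(1)=1; μ^(2)=-1/3

((2, 0, 0); (2, 2, 2))


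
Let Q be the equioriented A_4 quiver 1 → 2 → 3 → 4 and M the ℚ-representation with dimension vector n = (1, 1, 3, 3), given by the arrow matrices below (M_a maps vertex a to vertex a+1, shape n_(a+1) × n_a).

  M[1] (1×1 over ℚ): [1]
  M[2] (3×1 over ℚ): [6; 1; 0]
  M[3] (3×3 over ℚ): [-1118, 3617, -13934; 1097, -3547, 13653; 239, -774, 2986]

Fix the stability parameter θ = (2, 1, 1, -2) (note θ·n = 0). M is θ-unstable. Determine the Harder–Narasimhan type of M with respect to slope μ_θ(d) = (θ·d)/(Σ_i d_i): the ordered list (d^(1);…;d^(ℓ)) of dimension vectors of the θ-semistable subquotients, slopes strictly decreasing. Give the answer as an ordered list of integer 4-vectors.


Interval decomposition of M: I[1,4], I[3,4]^2.
HN type (ℓ=2): μ^(1)=1/2; μ^(2)=-1/2

((1, 1, 1, 1); (0, 0, 2, 2))


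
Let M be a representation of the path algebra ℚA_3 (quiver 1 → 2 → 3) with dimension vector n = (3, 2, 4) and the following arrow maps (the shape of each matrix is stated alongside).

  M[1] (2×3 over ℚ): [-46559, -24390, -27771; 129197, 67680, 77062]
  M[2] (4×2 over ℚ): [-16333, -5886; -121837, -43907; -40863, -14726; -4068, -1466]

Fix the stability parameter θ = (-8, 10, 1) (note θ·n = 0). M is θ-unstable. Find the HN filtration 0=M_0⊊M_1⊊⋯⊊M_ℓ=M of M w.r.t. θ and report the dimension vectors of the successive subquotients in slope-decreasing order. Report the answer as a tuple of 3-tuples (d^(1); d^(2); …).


Via rank(M_{q-1}∘⋯∘M_p): M ≅ I[1,1], I[1,3]^2, I[3,3]^2.
μ_θ-semistable layers: μ^(1)=11/2; μ^(2)=1; μ^(3)=-8

((0, 2, 2); (0, 0, 2); (3, 0, 0))


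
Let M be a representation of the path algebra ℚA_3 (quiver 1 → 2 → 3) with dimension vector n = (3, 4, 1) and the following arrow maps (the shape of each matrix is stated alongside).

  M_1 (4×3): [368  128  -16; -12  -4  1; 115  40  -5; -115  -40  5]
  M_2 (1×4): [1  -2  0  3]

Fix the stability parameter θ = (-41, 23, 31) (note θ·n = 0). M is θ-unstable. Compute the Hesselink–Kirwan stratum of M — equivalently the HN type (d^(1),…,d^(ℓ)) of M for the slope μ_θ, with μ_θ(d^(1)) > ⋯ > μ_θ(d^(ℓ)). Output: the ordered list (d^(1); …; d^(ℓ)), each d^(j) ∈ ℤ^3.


Barcode: M ≅ I[1,1], I[1,2], I[1,3], I[2,2]^2. HN layers by μ_θ (3 steps, strictly decreasing):
  μ^(1)=31; μ^(2)=23; μ^(3)=-41

((0, 0, 1); (0, 4, 0); (3, 0, 0))


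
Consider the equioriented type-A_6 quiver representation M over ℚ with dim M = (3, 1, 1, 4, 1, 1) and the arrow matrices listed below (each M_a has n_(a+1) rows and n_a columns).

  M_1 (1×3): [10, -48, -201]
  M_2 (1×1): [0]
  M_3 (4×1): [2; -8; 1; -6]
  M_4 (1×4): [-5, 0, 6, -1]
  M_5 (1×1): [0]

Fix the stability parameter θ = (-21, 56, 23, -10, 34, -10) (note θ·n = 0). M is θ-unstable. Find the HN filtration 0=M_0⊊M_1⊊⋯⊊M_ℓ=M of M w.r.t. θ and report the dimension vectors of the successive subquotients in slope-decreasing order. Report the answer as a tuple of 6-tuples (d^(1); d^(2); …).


Interval decomposition of M: I[1,1]^2, I[1,2], I[3,5], I[4,4]^3, I[6,6].
HN type (ℓ=5): μ^(1)=56; μ^(2)=34; μ^(3)=13/2; μ^(4)=-10; μ^(5)=-21

((0, 1, 0, 0, 0, 0); (0, 0, 0, 0, 1, 0); (0, 0, 1, 1, 0, 0); (0, 0, 0, 3, 0, 1); (3, 0, 0, 0, 0, 0))
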